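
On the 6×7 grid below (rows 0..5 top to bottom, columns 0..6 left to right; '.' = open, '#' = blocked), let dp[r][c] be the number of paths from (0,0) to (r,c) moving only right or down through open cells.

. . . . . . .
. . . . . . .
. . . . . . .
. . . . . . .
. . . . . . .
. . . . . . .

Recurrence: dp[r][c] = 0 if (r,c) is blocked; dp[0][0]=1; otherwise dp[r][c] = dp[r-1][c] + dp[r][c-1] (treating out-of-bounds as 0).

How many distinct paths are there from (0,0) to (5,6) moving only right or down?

r\c   0   1   2   3   4   5   6
  0   1   1   1   1   1   1   1
  1   1   2   3   4   5   6   7
  2   1   3   6  10  15  21  28
  3   1   4  10  20  35  56  84
  4   1   5  15  35  70 126 210
  5   1   6  21  56 126 252 462

462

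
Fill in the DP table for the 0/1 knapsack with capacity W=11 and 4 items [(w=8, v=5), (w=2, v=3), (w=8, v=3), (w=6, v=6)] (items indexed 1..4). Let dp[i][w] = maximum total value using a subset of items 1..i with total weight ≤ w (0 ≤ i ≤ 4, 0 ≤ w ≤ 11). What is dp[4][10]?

9

i\w   0   1   2   3   4   5   6   7   8   9  10  11
  0   0   0   0   0   0   0   0   0   0   0   0   0
  1   0   0   0   0   0   0   0   0   5   5   5   5
  2   0   0   3   3   3   3   3   3   5   5   8   8
  3   0   0   3   3   3   3   3   3   5   5   8   8
  4   0   0   3   3   3   3   6   6   9   9   9   9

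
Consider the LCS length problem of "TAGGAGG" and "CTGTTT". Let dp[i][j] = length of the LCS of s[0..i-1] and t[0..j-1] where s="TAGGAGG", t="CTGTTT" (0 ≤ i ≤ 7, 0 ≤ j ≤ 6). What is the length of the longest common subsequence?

   ''  C  T  G  T  T  T
''  0  0  0  0  0  0  0
 T  0  0  1  1  1  1  1
 A  0  0  1  1  1  1  1
 G  0  0  1  2  2  2  2
 G  0  0  1  2  2  2  2
 A  0  0  1  2  2  2  2
 G  0  0  1  2  2  2  2
 G  0  0  1  2  2  2  2

2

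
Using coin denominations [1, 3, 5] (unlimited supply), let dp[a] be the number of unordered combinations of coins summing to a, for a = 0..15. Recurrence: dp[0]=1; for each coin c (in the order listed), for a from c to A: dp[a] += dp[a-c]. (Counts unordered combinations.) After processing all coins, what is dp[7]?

after  coin     0     1     2     3     4     5     6     7     8     9    10    11    12    13    14    15
          1     1     1     1     1     1     1     1     1     1     1     1     1     1     1     1     1
          3     1     1     1     2     2     2     3     3     3     4     4     4     5     5     5     6
          5     1     1     1     2     2     3     4     4     5     6     7     8     9    10    11    13

4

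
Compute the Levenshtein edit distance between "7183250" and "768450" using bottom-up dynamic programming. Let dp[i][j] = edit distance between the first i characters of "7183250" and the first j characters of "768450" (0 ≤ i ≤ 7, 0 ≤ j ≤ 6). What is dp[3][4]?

2

   ''  7  6  8  4  5  0
''  0  1  2  3  4  5  6
 7  1  0  1  2  3  4  5
 1  2  1  1  2  3  4  5
 8  3  2  2  1  2  3  4
 3  4  3  3  2  2  3  4
 2  5  4  4  3  3  3  4
 5  6  5  5  4  4  3  4
 0  7  6  6  5  5  4  3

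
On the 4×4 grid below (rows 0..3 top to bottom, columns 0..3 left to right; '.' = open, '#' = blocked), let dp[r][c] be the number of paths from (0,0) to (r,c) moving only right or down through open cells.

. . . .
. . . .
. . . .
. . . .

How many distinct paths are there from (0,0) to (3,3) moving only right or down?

r\c   0   1   2   3
  0   1   1   1   1
  1   1   2   3   4
  2   1   3   6  10
  3   1   4  10  20

20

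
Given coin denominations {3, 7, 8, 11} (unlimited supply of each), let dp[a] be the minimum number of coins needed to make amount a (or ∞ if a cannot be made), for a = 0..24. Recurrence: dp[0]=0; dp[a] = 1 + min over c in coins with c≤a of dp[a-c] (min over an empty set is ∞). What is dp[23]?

 a  0  1  2  3  4  5  6  7  8  9 10 11 12 13 14 15 16 17 18 19 20 21 22 23 24
dp  0  -  -  1  -  -  2  1  1  3  2  1  4  3  2  2  2  3  2  2  4  3  2  3  3
(- denotes ∞ / unreachable)

3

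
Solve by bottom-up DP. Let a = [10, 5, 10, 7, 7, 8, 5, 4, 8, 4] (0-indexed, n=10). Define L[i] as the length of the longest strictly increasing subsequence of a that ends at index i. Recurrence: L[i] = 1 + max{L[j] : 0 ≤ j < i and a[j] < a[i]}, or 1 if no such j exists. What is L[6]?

   i    0    1    2    3    4    5    6    7    8    9
a[i]   10    5   10    7    7    8    5    4    8    4
L[i]    1    1    2    2    2    3    1    1    3    1

1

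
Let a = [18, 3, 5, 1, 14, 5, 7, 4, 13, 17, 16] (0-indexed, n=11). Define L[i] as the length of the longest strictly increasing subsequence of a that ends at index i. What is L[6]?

3

   i    0    1    2    3    4    5    6    7    8    9   10
a[i]   18    3    5    1   14    5    7    4   13   17   16
L[i]    1    1    2    1    3    2    3    2    4    5    5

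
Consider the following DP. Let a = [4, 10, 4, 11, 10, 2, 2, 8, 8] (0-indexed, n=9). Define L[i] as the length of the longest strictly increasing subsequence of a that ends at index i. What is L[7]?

   i    0    1    2    3    4    5    6    7    8
a[i]    4   10    4   11   10    2    2    8    8
L[i]    1    2    1    3    2    1    1    2    2

2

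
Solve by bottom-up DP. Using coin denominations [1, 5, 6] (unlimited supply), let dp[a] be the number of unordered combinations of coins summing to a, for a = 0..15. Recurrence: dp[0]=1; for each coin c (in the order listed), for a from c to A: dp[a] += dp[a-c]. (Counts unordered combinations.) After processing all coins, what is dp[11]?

5

after  coin     0     1     2     3     4     5     6     7     8     9    10    11    12    13    14    15
          1     1     1     1     1     1     1     1     1     1     1     1     1     1     1     1     1
          5     1     1     1     1     1     2     2     2     2     2     3     3     3     3     3     4
          6     1     1     1     1     1     2     3     3     3     3     4     5     6     6     6     7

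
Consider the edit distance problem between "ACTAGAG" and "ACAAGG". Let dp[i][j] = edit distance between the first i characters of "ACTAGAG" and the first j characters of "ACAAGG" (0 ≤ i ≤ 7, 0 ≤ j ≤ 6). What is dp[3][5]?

3

   ''  A  C  A  A  G  G
''  0  1  2  3  4  5  6
 A  1  0  1  2  3  4  5
 C  2  1  0  1  2  3  4
 T  3  2  1  1  2  3  4
 A  4  3  2  1  1  2  3
 G  5  4  3  2  2  1  2
 A  6  5  4  3  2  2  2
 G  7  6  5  4  3  2  2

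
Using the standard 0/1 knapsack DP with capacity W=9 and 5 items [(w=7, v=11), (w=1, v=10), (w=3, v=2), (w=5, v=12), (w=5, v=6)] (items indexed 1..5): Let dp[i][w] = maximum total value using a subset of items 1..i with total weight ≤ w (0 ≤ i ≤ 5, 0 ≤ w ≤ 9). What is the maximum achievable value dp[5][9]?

24

i\w   0   1   2   3   4   5   6   7   8   9
  0   0   0   0   0   0   0   0   0   0   0
  1   0   0   0   0   0   0   0  11  11  11
  2   0  10  10  10  10  10  10  11  21  21
  3   0  10  10  10  12  12  12  12  21  21
  4   0  10  10  10  12  12  22  22  22  24
  5   0  10  10  10  12  12  22  22  22  24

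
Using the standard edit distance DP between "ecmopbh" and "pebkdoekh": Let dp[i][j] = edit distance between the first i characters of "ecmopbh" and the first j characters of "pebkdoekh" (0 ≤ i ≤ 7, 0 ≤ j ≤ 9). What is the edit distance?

6

   ''  p  e  b  k  d  o  e  k  h
''  0  1  2  3  4  5  6  7  8  9
 e  1  1  1  2  3  4  5  6  7  8
 c  2  2  2  2  3  4  5  6  7  8
 m  3  3  3  3  3  4  5  6  7  8
 o  4  4  4  4  4  4  4  5  6  7
 p  5  4  5  5  5  5  5  5  6  7
 b  6  5  5  5  6  6  6  6  6  7
 h  7  6  6  6  6  7  7  7  7  6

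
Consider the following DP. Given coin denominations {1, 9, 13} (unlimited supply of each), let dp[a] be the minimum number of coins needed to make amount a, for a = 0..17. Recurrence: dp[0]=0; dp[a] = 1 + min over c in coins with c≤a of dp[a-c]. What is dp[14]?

2

 a  0  1  2  3  4  5  6  7  8  9 10 11 12 13 14 15 16 17
dp  0  1  2  3  4  5  6  7  8  1  2  3  4  1  2  3  4  5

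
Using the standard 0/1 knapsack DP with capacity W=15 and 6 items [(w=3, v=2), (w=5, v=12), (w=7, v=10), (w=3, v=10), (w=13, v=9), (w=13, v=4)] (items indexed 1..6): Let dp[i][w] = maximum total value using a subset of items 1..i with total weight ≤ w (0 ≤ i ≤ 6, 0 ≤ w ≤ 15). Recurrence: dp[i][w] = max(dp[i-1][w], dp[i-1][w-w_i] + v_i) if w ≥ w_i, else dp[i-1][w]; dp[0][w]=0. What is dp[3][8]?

i\w   0   1   2   3   4   5   6   7   8   9  10  11  12  13  14  15
  0   0   0   0   0   0   0   0   0   0   0   0   0   0   0   0   0
  1   0   0   0   2   2   2   2   2   2   2   2   2   2   2   2   2
  2   0   0   0   2   2  12  12  12  14  14  14  14  14  14  14  14
  3   0   0   0   2   2  12  12  12  14  14  14  14  22  22  22  24
  4   0   0   0  10  10  12  12  12  22  22  22  24  24  24  24  32
  5   0   0   0  10  10  12  12  12  22  22  22  24  24  24  24  32
  6   0   0   0  10  10  12  12  12  22  22  22  24  24  24  24  32

14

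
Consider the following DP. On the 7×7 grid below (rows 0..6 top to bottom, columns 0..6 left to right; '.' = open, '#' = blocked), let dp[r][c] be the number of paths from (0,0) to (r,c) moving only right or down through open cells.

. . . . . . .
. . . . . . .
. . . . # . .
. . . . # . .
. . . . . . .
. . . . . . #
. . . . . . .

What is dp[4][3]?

r\c   0   1   2   3   4   5   6
  0   1   1   1   1   1   1   1
  1   1   2   3   4   5   6   7
  2   1   3   6  10   0   6  13
  3   1   4  10  20   0   6  19
  4   1   5  15  35  35  41  60
  5   1   6  21  56  91 132   0
  6   1   7  28  84 175 307 307

35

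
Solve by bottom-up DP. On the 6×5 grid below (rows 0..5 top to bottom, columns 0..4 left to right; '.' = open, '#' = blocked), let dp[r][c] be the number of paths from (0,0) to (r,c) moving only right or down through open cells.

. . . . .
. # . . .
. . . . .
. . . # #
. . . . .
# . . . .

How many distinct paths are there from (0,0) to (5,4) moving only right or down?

r\c   0   1   2   3   4
  0   1   1   1   1   1
  1   1   0   1   2   3
  2   1   1   2   4   7
  3   1   2   4   0   0
  4   1   3   7   7   7
  5   0   3  10  17  24

24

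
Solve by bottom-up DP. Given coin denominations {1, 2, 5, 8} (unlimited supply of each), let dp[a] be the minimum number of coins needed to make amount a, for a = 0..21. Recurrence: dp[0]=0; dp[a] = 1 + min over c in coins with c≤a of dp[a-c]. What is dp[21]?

3

 a  0  1  2  3  4  5  6  7  8  9 10 11 12 13 14 15 16 17 18 19 20 21
dp  0  1  1  2  2  1  2  2  1  2  2  3  3  2  3  3  2  3  3  4  4  3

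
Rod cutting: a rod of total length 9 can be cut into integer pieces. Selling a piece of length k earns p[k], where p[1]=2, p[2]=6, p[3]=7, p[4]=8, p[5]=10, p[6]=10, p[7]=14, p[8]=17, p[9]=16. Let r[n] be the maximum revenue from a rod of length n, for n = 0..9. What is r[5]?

14

   n    0    1    2    3    4    5    6    7    8    9
r[n]    0    2    6    8   12   14   18   20   24   26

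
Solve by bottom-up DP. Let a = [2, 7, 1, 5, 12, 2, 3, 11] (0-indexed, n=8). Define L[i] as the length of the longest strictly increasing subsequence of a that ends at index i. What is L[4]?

3

   i    0    1    2    3    4    5    6    7
a[i]    2    7    1    5   12    2    3   11
L[i]    1    2    1    2    3    2    3    4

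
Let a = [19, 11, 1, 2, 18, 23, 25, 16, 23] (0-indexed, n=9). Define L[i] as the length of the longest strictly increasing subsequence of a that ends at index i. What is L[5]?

4

   i    0    1    2    3    4    5    6    7    8
a[i]   19   11    1    2   18   23   25   16   23
L[i]    1    1    1    2    3    4    5    3    4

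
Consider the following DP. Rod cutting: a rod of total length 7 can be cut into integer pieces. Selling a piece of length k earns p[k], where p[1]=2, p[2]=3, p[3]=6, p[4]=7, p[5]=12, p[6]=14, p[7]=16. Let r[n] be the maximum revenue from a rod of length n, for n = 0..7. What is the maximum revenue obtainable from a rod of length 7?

16

   n    0    1    2    3    4    5    6    7
r[n]    0    2    4    6    8   12   14   16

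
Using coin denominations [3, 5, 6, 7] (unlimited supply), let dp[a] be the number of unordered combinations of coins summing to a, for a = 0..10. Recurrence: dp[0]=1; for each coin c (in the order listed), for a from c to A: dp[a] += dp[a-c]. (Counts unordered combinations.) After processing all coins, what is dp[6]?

after  coin     0     1     2     3     4     5     6     7     8     9    10
          3     1     0     0     1     0     0     1     0     0     1     0
          5     1     0     0     1     0     1     1     0     1     1     1
          6     1     0     0     1     0     1     2     0     1     2     1
          7     1     0     0     1     0     1     2     1     1     2     2

2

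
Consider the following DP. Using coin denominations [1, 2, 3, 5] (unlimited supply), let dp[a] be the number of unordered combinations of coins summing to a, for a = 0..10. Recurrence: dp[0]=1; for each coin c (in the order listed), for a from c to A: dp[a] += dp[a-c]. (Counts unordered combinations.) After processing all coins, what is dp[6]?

after  coin     0     1     2     3     4     5     6     7     8     9    10
          1     1     1     1     1     1     1     1     1     1     1     1
          2     1     1     2     2     3     3     4     4     5     5     6
          3     1     1     2     3     4     5     7     8    10    12    14
          5     1     1     2     3     4     6     8    10    13    16    20

8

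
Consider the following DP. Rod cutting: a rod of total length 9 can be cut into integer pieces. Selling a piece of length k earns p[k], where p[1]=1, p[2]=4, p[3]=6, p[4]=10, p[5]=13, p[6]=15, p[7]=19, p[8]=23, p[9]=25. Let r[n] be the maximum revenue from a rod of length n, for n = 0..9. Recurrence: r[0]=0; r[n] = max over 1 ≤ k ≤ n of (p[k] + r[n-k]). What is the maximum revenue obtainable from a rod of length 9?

25

   n    0    1    2    3    4    5    6    7    8    9
r[n]    0    1    4    6   10   13   15   19   23   25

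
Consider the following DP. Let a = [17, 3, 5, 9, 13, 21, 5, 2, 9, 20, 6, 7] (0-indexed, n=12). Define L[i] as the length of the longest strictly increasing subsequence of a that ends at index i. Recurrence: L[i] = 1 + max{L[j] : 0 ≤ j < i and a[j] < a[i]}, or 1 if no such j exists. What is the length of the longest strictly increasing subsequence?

5

   i    0    1    2    3    4    5    6    7    8    9   10   11
a[i]   17    3    5    9   13   21    5    2    9   20    6    7
L[i]    1    1    2    3    4    5    2    1    3    5    3    4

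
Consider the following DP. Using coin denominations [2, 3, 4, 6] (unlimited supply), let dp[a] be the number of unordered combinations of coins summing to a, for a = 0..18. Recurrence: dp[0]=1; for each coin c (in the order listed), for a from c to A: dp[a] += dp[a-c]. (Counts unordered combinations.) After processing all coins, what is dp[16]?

after  coin     0     1     2     3     4     5     6     7     8     9    10    11    12    13    14    15    16    17    18
          2     1     0     1     0     1     0     1     0     1     0     1     0     1     0     1     0     1     0     1
          3     1     0     1     1     1     1     2     1     2     2     2     2     3     2     3     3     3     3     4
          4     1     0     1     1     2     1     3     2     4     3     5     4     7     5     8     7    10     8    12
          6     1     0     1     1     2     1     4     2     5     4     7     5    11     7    13    11    17    13    23

17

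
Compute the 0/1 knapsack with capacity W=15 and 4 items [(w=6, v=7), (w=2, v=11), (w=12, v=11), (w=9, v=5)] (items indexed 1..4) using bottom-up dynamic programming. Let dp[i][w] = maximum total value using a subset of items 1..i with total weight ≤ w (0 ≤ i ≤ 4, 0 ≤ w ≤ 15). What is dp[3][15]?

i\w   0   1   2   3   4   5   6   7   8   9  10  11  12  13  14  15
  0   0   0   0   0   0   0   0   0   0   0   0   0   0   0   0   0
  1   0   0   0   0   0   0   7   7   7   7   7   7   7   7   7   7
  2   0   0  11  11  11  11  11  11  18  18  18  18  18  18  18  18
  3   0   0  11  11  11  11  11  11  18  18  18  18  18  18  22  22
  4   0   0  11  11  11  11  11  11  18  18  18  18  18  18  22  22

22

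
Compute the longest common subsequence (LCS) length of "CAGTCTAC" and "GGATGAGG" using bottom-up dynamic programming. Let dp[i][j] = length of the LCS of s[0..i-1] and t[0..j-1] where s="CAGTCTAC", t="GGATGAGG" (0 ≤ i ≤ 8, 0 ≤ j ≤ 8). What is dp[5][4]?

   ''  G  G  A  T  G  A  G  G
''  0  0  0  0  0  0  0  0  0
 C  0  0  0  0  0  0  0  0  0
 A  0  0  0  1  1  1  1  1  1
 G  0  1  1  1  1  2  2  2  2
 T  0  1  1  1  2  2  2  2  2
 C  0  1  1  1  2  2  2  2  2
 T  0  1  1  1  2  2  2  2  2
 A  0  1  1  2  2  2  3  3  3
 C  0  1  1  2  2  2  3  3  3

2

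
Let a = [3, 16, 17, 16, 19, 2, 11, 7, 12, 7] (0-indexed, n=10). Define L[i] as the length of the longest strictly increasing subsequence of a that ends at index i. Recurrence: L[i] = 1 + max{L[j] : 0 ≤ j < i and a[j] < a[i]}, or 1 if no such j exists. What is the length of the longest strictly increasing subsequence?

4

   i    0    1    2    3    4    5    6    7    8    9
a[i]    3   16   17   16   19    2   11    7   12    7
L[i]    1    2    3    2    4    1    2    2    3    2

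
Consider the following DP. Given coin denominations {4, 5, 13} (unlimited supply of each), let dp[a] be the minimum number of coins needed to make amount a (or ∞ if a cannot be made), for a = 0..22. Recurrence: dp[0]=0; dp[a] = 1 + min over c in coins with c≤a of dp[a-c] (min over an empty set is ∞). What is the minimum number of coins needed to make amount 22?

 a  0  1  2  3  4  5  6  7  8  9 10 11 12 13 14 15 16 17 18 19 20 21 22
dp  0  -  -  -  1  1  -  -  2  2  2  -  3  1  3  3  4  2  2  4  4  3  3
(- denotes ∞ / unreachable)

3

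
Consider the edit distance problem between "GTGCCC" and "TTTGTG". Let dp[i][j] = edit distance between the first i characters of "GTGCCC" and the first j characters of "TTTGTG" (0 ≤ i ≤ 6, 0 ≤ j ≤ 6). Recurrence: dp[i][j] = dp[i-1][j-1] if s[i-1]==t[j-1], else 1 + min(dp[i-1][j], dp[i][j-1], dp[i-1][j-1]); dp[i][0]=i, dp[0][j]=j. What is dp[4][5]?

   ''  T  T  T  G  T  G
''  0  1  2  3  4  5  6
 G  1  1  2  3  3  4  5
 T  2  1  1  2  3  3  4
 G  3  2  2  2  2  3  3
 C  4  3  3  3  3  3  4
 C  5  4  4  4  4  4  4
 C  6  5  5  5  5  5  5

3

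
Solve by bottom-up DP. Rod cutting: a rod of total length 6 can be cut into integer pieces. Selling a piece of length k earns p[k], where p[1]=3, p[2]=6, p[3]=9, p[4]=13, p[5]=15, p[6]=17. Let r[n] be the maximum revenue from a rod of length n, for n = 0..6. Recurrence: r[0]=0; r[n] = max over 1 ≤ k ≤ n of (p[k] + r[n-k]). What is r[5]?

16

   n    0    1    2    3    4    5    6
r[n]    0    3    6    9   13   16   19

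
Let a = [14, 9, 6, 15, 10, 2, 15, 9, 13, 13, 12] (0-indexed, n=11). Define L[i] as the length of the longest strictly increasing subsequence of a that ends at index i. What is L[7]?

2

   i    0    1    2    3    4    5    6    7    8    9   10
a[i]   14    9    6   15   10    2   15    9   13   13   12
L[i]    1    1    1    2    2    1    3    2    3    3    3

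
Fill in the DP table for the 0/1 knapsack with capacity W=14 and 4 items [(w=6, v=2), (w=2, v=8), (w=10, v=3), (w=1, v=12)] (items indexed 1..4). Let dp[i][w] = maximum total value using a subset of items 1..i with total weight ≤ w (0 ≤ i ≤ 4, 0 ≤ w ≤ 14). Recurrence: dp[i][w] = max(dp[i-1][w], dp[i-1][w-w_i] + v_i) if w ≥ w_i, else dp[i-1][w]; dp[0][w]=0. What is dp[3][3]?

i\w   0   1   2   3   4   5   6   7   8   9  10  11  12  13  14
  0   0   0   0   0   0   0   0   0   0   0   0   0   0   0   0
  1   0   0   0   0   0   0   2   2   2   2   2   2   2   2   2
  2   0   0   8   8   8   8   8   8  10  10  10  10  10  10  10
  3   0   0   8   8   8   8   8   8  10  10  10  10  11  11  11
  4   0  12  12  20  20  20  20  20  20  22  22  22  22  23  23

8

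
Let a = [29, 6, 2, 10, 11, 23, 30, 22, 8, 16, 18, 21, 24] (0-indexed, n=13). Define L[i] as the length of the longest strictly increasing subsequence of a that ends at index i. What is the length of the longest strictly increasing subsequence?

   i    0    1    2    3    4    5    6    7    8    9   10   11   12
a[i]   29    6    2   10   11   23   30   22    8   16   18   21   24
L[i]    1    1    1    2    3    4    5    4    2    4    5    6    7

7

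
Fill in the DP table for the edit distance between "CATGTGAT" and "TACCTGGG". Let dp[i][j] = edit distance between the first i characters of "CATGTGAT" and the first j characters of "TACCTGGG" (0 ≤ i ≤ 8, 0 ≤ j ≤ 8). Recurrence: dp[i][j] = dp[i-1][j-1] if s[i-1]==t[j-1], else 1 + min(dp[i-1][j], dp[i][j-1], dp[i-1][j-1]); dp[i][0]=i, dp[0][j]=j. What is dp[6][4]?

5

   ''  T  A  C  C  T  G  G  G
''  0  1  2  3  4  5  6  7  8
 C  1  1  2  2  3  4  5  6  7
 A  2  2  1  2  3  4  5  6  7
 T  3  2  2  2  3  3  4  5  6
 G  4  3  3  3  3  4  3  4  5
 T  5  4  4  4  4  3  4  4  5
 G  6  5  5  5  5  4  3  4  4
 A  7  6  5  6  6  5  4  4  5
 T  8  7  6  6  7  6  5  5  5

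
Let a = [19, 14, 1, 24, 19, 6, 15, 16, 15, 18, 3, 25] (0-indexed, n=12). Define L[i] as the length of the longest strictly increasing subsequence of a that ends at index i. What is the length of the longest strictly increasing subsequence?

   i    0    1    2    3    4    5    6    7    8    9   10   11
a[i]   19   14    1   24   19    6   15   16   15   18    3   25
L[i]    1    1    1    2    2    2    3    4    3    5    2    6

6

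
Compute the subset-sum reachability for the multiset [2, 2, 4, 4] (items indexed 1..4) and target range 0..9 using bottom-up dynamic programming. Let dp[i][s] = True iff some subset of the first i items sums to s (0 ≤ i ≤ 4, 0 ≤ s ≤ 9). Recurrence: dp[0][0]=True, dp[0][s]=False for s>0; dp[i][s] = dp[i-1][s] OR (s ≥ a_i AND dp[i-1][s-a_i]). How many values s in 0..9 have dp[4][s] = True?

5

i\s   0   1   2   3   4   5   6   7   8   9
  0   T   F   F   F   F   F   F   F   F   F
  1   T   F   T   F   F   F   F   F   F   F
  2   T   F   T   F   T   F   F   F   F   F
  3   T   F   T   F   T   F   T   F   T   F
  4   T   F   T   F   T   F   T   F   T   F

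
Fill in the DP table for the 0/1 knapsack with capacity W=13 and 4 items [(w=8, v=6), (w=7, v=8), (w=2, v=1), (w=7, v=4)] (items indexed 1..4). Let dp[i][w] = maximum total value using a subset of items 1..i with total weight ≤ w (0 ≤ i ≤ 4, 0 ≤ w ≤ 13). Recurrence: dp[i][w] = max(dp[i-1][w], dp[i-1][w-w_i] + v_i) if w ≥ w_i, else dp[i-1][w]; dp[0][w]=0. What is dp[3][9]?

i\w   0   1   2   3   4   5   6   7   8   9  10  11  12  13
  0   0   0   0   0   0   0   0   0   0   0   0   0   0   0
  1   0   0   0   0   0   0   0   0   6   6   6   6   6   6
  2   0   0   0   0   0   0   0   8   8   8   8   8   8   8
  3   0   0   1   1   1   1   1   8   8   9   9   9   9   9
  4   0   0   1   1   1   1   1   8   8   9   9   9   9   9

9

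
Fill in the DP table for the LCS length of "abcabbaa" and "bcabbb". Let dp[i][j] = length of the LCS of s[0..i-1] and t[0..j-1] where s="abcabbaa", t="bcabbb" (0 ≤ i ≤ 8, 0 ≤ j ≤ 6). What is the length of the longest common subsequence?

   ''  b  c  a  b  b  b
''  0  0  0  0  0  0  0
 a  0  0  0  1  1  1  1
 b  0  1  1  1  2  2  2
 c  0  1  2  2  2  2  2
 a  0  1  2  3  3  3  3
 b  0  1  2  3  4  4  4
 b  0  1  2  3  4  5  5
 a  0  1  2  3  4  5  5
 a  0  1  2  3  4  5  5

5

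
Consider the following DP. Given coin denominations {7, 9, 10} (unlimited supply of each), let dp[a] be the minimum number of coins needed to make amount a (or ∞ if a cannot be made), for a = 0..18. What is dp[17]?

2

 a  0  1  2  3  4  5  6  7  8  9 10 11 12 13 14 15 16 17 18
dp  0  -  -  -  -  -  -  1  -  1  1  -  -  -  2  -  2  2  2
(- denotes ∞ / unreachable)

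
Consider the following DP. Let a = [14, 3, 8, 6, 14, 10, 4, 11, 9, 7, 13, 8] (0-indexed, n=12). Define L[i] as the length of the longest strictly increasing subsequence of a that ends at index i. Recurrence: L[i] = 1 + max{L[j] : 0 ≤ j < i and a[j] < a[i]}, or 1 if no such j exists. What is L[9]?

3

   i    0    1    2    3    4    5    6    7    8    9   10   11
a[i]   14    3    8    6   14   10    4   11    9    7   13    8
L[i]    1    1    2    2    3    3    2    4    3    3    5    4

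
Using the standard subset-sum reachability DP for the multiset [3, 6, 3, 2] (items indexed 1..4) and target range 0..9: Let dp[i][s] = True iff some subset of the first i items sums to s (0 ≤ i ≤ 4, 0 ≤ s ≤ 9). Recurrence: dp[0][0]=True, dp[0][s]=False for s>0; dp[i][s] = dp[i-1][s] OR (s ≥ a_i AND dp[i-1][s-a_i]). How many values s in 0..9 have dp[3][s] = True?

i\s   0   1   2   3   4   5   6   7   8   9
  0   T   F   F   F   F   F   F   F   F   F
  1   T   F   F   T   F   F   F   F   F   F
  2   T   F   F   T   F   F   T   F   F   T
  3   T   F   F   T   F   F   T   F   F   T
  4   T   F   T   T   F   T   T   F   T   T

4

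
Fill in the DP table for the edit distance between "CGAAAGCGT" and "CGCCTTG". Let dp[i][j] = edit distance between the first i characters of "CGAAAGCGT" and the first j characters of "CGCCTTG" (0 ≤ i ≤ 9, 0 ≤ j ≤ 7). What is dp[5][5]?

   ''  C  G  C  C  T  T  G
''  0  1  2  3  4  5  6  7
 C  1  0  1  2  3  4  5  6
 G  2  1  0  1  2  3  4  5
 A  3  2  1  1  2  3  4  5
 A  4  3  2  2  2  3  4  5
 A  5  4  3  3  3  3  4  5
 G  6  5  4  4  4  4  4  4
 C  7  6  5  4  4  5  5  5
 G  8  7  6  5  5  5  6  5
 T  9  8  7  6  6  5  5  6

3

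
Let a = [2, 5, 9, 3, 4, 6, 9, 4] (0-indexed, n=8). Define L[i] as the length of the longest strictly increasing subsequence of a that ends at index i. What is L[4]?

3

   i    0    1    2    3    4    5    6    7
a[i]    2    5    9    3    4    6    9    4
L[i]    1    2    3    2    3    4    5    3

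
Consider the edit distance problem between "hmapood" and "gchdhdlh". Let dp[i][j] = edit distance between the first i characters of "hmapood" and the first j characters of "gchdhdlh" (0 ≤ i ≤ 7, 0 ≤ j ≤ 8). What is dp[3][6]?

5

   ''  g  c  h  d  h  d  l  h
''  0  1  2  3  4  5  6  7  8
 h  1  1  2  2  3  4  5  6  7
 m  2  2  2  3  3  4  5  6  7
 a  3  3  3  3  4  4  5  6  7
 p  4  4  4  4  4  5  5  6  7
 o  5  5  5  5  5  5  6  6  7
 o  6  6  6  6  6  6  6  7  7
 d  7  7  7  7  6  7  6  7  8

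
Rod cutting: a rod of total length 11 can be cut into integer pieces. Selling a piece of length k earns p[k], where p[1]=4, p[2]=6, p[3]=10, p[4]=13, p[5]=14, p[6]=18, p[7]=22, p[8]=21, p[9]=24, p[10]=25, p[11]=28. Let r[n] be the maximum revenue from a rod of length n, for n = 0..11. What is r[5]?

20

   n    0    1    2    3    4    5    6    7    8    9   10   11
r[n]    0    4    8   12   16   20   24   28   32   36   40   44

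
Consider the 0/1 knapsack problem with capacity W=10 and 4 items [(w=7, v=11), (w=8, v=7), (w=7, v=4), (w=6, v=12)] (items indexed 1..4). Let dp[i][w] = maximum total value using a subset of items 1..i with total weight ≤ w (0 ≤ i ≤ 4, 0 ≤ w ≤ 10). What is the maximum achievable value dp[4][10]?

i\w   0   1   2   3   4   5   6   7   8   9  10
  0   0   0   0   0   0   0   0   0   0   0   0
  1   0   0   0   0   0   0   0  11  11  11  11
  2   0   0   0   0   0   0   0  11  11  11  11
  3   0   0   0   0   0   0   0  11  11  11  11
  4   0   0   0   0   0   0  12  12  12  12  12

12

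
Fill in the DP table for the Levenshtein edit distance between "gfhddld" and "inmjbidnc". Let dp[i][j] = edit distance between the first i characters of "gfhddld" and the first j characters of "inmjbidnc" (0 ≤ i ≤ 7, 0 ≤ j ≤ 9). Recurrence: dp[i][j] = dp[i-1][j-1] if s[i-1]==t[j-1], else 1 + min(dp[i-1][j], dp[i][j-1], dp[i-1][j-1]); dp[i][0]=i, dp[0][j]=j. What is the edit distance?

8

   ''  i  n  m  j  b  i  d  n  c
''  0  1  2  3  4  5  6  7  8  9
 g  1  1  2  3  4  5  6  7  8  9
 f  2  2  2  3  4  5  6  7  8  9
 h  3  3  3  3  4  5  6  7  8  9
 d  4  4  4  4  4  5  6  6  7  8
 d  5  5  5  5  5  5  6  6  7  8
 l  6  6  6  6  6  6  6  7  7  8
 d  7  7  7  7  7  7  7  6  7  8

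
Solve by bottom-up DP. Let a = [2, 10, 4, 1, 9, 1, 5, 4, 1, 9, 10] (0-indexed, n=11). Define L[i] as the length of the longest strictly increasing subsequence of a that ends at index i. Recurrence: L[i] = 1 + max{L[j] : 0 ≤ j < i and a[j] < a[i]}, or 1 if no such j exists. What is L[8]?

   i    0    1    2    3    4    5    6    7    8    9   10
a[i]    2   10    4    1    9    1    5    4    1    9   10
L[i]    1    2    2    1    3    1    3    2    1    4    5

1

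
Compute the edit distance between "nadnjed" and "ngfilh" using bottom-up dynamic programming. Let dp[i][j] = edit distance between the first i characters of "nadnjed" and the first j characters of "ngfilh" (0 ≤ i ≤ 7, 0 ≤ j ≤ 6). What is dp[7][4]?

6

   ''  n  g  f  i  l  h
''  0  1  2  3  4  5  6
 n  1  0  1  2  3  4  5
 a  2  1  1  2  3  4  5
 d  3  2  2  2  3  4  5
 n  4  3  3  3  3  4  5
 j  5  4  4  4  4  4  5
 e  6  5  5  5  5  5  5
 d  7  6  6  6  6  6  6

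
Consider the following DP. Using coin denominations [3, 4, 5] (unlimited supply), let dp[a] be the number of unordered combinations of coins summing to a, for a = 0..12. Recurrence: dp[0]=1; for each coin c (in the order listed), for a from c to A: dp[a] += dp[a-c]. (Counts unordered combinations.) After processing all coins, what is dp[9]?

2

after  coin     0     1     2     3     4     5     6     7     8     9    10    11    12
          3     1     0     0     1     0     0     1     0     0     1     0     0     1
          4     1     0     0     1     1     0     1     1     1     1     1     1     2
          5     1     0     0     1     1     1     1     1     2     2     2     2     3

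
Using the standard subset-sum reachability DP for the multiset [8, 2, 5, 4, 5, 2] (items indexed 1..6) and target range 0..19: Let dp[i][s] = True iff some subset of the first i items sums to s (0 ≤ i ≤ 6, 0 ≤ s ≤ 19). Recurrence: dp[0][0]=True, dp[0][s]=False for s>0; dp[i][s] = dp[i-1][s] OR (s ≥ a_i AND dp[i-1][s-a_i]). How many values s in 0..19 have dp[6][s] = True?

18

i\s   0   1   2   3   4   5   6   7   8   9  10  11  12  13  14  15  16  17  18  19
  0   T   F   F   F   F   F   F   F   F   F   F   F   F   F   F   F   F   F   F   F
  1   T   F   F   F   F   F   F   F   T   F   F   F   F   F   F   F   F   F   F   F
  2   T   F   T   F   F   F   F   F   T   F   T   F   F   F   F   F   F   F   F   F
  3   T   F   T   F   F   T   F   T   T   F   T   F   F   T   F   T   F   F   F   F
  4   T   F   T   F   T   T   T   T   T   T   T   T   T   T   T   T   F   T   F   T
  5   T   F   T   F   T   T   T   T   T   T   T   T   T   T   T   T   T   T   T   T
  6   T   F   T   F   T   T   T   T   T   T   T   T   T   T   T   T   T   T   T   T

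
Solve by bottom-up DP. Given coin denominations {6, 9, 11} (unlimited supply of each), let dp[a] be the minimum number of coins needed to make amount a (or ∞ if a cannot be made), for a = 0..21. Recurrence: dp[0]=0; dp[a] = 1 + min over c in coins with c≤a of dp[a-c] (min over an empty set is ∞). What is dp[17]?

 a  0  1  2  3  4  5  6  7  8  9 10 11 12 13 14 15 16 17 18 19 20 21
dp  0  -  -  -  -  -  1  -  -  1  -  1  2  -  -  2  -  2  2  -  2  3
(- denotes ∞ / unreachable)

2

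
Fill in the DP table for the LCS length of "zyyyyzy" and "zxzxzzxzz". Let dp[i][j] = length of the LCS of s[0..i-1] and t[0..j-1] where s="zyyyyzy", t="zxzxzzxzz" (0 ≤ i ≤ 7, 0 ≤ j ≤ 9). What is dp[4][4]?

1

   ''  z  x  z  x  z  z  x  z  z
''  0  0  0  0  0  0  0  0  0  0
 z  0  1  1  1  1  1  1  1  1  1
 y  0  1  1  1  1  1  1  1  1  1
 y  0  1  1  1  1  1  1  1  1  1
 y  0  1  1  1  1  1  1  1  1  1
 y  0  1  1  1  1  1  1  1  1  1
 z  0  1  1  2  2  2  2  2  2  2
 y  0  1  1  2  2  2  2  2  2  2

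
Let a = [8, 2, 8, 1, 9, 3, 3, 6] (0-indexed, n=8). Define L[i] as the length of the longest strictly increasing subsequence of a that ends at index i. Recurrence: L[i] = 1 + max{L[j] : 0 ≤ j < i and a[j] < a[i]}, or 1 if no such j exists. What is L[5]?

   i    0    1    2    3    4    5    6    7
a[i]    8    2    8    1    9    3    3    6
L[i]    1    1    2    1    3    2    2    3

2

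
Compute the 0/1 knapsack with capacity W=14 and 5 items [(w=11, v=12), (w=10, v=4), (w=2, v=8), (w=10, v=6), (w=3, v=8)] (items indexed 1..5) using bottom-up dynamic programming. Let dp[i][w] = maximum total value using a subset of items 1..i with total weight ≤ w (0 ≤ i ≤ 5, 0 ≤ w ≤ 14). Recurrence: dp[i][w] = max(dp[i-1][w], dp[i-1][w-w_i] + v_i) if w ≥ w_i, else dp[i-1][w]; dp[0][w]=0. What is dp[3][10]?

8

i\w   0   1   2   3   4   5   6   7   8   9  10  11  12  13  14
  0   0   0   0   0   0   0   0   0   0   0   0   0   0   0   0
  1   0   0   0   0   0   0   0   0   0   0   0  12  12  12  12
  2   0   0   0   0   0   0   0   0   0   0   4  12  12  12  12
  3   0   0   8   8   8   8   8   8   8   8   8  12  12  20  20
  4   0   0   8   8   8   8   8   8   8   8   8  12  14  20  20
  5   0   0   8   8   8  16  16  16  16  16  16  16  16  20  20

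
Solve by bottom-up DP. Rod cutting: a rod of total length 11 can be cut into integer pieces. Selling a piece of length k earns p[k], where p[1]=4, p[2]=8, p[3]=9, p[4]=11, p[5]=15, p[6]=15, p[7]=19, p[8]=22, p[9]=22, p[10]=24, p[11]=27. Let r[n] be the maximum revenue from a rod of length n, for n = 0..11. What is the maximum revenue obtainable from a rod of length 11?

   n    0    1    2    3    4    5    6    7    8    9   10   11
r[n]    0    4    8   12   16   20   24   28   32   36   40   44

44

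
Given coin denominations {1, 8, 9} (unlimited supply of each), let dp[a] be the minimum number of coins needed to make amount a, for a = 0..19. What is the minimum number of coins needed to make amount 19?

3

 a  0  1  2  3  4  5  6  7  8  9 10 11 12 13 14 15 16 17 18 19
dp  0  1  2  3  4  5  6  7  1  1  2  3  4  5  6  7  2  2  2  3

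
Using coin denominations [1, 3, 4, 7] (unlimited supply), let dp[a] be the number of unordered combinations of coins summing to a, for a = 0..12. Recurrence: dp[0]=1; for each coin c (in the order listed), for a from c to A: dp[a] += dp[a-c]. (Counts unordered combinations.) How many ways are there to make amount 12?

after  coin     0     1     2     3     4     5     6     7     8     9    10    11    12
          1     1     1     1     1     1     1     1     1     1     1     1     1     1
          3     1     1     1     2     2     2     3     3     3     4     4     4     5
          4     1     1     1     2     3     3     4     5     6     7     8     9    11
          7     1     1     1     2     3     3     4     6     7     8    10    12    14

14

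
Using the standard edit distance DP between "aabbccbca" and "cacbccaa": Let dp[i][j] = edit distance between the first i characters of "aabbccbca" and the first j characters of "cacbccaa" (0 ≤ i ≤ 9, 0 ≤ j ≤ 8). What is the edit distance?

4

   ''  c  a  c  b  c  c  a  a
''  0  1  2  3  4  5  6  7  8
 a  1  1  1  2  3  4  5  6  7
 a  2  2  1  2  3  4  5  5  6
 b  3  3  2  2  2  3  4  5  6
 b  4  4  3  3  2  3  4  5  6
 c  5  4  4  3  3  2  3  4  5
 c  6  5  5  4  4  3  2  3  4
 b  7  6  6  5  4  4  3  3  4
 c  8  7  7  6  5  4  4  4  4
 a  9  8  7  7  6  5  5  4  4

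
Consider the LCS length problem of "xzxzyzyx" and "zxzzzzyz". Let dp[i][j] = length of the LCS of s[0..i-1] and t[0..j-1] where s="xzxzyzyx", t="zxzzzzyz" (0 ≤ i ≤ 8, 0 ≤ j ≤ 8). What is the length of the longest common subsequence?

   ''  z  x  z  z  z  z  y  z
''  0  0  0  0  0  0  0  0  0
 x  0  0  1  1  1  1  1  1  1
 z  0  1  1  2  2  2  2  2  2
 x  0  1  2  2  2  2  2  2  2
 z  0  1  2  3  3  3  3  3  3
 y  0  1  2  3  3  3  3  4  4
 z  0  1  2  3  4  4  4  4  5
 y  0  1  2  3  4  4  4  5  5
 x  0  1  2  3  4  4  4  5  5

5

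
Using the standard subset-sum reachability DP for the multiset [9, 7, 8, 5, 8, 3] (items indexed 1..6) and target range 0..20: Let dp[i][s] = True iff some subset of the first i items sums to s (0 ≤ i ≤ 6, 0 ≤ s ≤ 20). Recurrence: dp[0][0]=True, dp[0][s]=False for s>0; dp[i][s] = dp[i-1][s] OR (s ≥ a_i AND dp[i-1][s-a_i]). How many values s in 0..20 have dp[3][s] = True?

7

i\s   0   1   2   3   4   5   6   7   8   9  10  11  12  13  14  15  16  17  18  19  20
  0   T   F   F   F   F   F   F   F   F   F   F   F   F   F   F   F   F   F   F   F   F
  1   T   F   F   F   F   F   F   F   F   T   F   F   F   F   F   F   F   F   F   F   F
  2   T   F   F   F   F   F   F   T   F   T   F   F   F   F   F   F   T   F   F   F   F
  3   T   F   F   F   F   F   F   T   T   T   F   F   F   F   F   T   T   T   F   F   F
  4   T   F   F   F   F   T   F   T   T   T   F   F   T   T   T   T   T   T   F   F   T
  5   T   F   F   F   F   T   F   T   T   T   F   F   T   T   T   T   T   T   F   F   T
  6   T   F   F   T   F   T   F   T   T   T   T   T   T   T   T   T   T   T   T   T   T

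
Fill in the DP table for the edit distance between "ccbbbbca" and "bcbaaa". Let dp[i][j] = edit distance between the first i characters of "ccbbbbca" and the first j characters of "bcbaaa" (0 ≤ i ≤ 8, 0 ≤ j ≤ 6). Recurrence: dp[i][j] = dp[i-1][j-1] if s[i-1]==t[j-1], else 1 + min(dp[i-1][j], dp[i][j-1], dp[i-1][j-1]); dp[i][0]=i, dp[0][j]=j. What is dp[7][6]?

   ''  b  c  b  a  a  a
''  0  1  2  3  4  5  6
 c  1  1  1  2  3  4  5
 c  2  2  1  2  3  4  5
 b  3  2  2  1  2  3  4
 b  4  3  3  2  2  3  4
 b  5  4  4  3  3  3  4
 b  6  5  5  4  4  4  4
 c  7  6  5  5  5  5  5
 a  8  7  6  6  5  5  5

5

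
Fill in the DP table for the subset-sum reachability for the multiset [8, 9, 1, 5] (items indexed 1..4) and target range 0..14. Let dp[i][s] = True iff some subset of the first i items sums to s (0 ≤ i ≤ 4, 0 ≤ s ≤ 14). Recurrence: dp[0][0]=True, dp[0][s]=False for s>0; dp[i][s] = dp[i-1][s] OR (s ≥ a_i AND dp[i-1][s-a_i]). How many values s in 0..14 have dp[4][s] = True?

i\s   0   1   2   3   4   5   6   7   8   9  10  11  12  13  14
  0   T   F   F   F   F   F   F   F   F   F   F   F   F   F   F
  1   T   F   F   F   F   F   F   F   T   F   F   F   F   F   F
  2   T   F   F   F   F   F   F   F   T   T   F   F   F   F   F
  3   T   T   F   F   F   F   F   F   T   T   T   F   F   F   F
  4   T   T   F   F   F   T   T   F   T   T   T   F   F   T   T

9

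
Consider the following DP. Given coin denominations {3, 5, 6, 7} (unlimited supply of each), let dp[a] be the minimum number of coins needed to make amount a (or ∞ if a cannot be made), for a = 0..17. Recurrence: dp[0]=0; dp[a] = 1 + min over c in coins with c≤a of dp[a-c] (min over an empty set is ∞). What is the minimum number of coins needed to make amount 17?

3

 a  0  1  2  3  4  5  6  7  8  9 10 11 12 13 14 15 16 17
dp  0  -  -  1  -  1  1  1  2  2  2  2  2  2  2  3  3  3
(- denotes ∞ / unreachable)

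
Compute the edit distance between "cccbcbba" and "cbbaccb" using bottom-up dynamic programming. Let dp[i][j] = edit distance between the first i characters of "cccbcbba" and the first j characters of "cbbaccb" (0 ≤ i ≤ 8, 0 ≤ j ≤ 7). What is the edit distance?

5

   ''  c  b  b  a  c  c  b
''  0  1  2  3  4  5  6  7
 c  1  0  1  2  3  4  5  6
 c  2  1  1  2  3  3  4  5
 c  3  2  2  2  3  3  3  4
 b  4  3  2  2  3  4  4  3
 c  5  4  3  3  3  3  4  4
 b  6  5  4  3  4  4  4  4
 b  7  6  5  4  4  5  5  4
 a  8  7  6  5  4  5  6  5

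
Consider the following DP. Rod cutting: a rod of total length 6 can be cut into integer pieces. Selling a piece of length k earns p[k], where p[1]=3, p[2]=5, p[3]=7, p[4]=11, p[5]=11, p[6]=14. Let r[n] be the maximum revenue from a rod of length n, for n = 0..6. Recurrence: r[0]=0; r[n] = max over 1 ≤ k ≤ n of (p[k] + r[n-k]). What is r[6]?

   n    0    1    2    3    4    5    6
r[n]    0    3    6    9   12   15   18

18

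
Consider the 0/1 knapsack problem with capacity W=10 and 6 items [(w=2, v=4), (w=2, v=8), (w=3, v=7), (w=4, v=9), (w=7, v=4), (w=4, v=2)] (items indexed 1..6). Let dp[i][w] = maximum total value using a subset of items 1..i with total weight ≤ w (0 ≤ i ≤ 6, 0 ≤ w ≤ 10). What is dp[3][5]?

15

i\w   0   1   2   3   4   5   6   7   8   9  10
  0   0   0   0   0   0   0   0   0   0   0   0
  1   0   0   4   4   4   4   4   4   4   4   4
  2   0   0   8   8  12  12  12  12  12  12  12
  3   0   0   8   8  12  15  15  19  19  19  19
  4   0   0   8   8  12  15  17  19  21  24  24
  5   0   0   8   8  12  15  17  19  21  24  24
  6   0   0   8   8  12  15  17  19  21  24  24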